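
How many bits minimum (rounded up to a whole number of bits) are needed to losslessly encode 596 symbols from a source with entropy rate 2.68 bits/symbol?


Minimum bits >= n * H = 596 * 2.68 = 1597.28, rounded up to a whole number of bits = 1598

1598 bits


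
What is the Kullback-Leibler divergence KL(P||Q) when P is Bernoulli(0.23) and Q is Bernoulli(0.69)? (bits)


KL = p*log2(p/q) + (1-p)*log2((1-p)/(1-q)) = 0.23*log2(0.23/0.69) + 0.77*log2(0.77/0.31) = 0.6462

0.6462 bits


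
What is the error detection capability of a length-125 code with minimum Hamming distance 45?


Detection capability = d_min - 1 = 45 - 1 = 44

44 errors


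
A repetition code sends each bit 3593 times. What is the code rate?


Rate = k/n = 1/3593

1/3593


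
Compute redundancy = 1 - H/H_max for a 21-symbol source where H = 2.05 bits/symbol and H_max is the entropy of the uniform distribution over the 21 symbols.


H_max = log2(K) = log2(21) = 4.3923 bits/symbol. Redundancy = 1 - H/H_max = 1 - 2.05/4.3923 = 1 - 0.4667 = 0.5333

0.5333


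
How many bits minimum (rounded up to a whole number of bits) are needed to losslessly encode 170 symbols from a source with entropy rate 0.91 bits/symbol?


Minimum bits >= n * H = 170 * 0.91 = 154.7, rounded up to a whole number of bits = 155

155 bits


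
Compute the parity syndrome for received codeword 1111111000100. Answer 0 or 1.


Syndrome = XOR of all bits = 1 XOR 1 XOR 1 XOR 1 XOR 1 XOR 1 XOR 1 XOR 0 XOR 0 XOR 0 XOR 1 XOR 0 XOR 0 = 0

0


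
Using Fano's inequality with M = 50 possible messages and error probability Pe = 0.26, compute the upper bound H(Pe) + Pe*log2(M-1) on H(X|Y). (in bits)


H(Pe) = -Pe*log2(Pe) - (1-Pe)*log2(1-Pe) = -0.26*log2(0.26) - 0.74*log2(0.74) = 0.505288 + 0.321458 = 0.8267. Pe*log2(M-1) = 0.26*log2(49) = 1.459825. Bound = H(Pe) + Pe*log2(M-1) = 0.505288 + 0.321458 + 1.459825 = 2.2866

2.2866 bits


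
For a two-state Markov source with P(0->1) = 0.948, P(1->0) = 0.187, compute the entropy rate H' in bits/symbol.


Stationary distribution: pi_0 = p10/(p01+p10) = 0.1648, pi_1 = 0.8352. Entropy rate H' = pi_0*H(p01) + pi_1*H(p10) = 0.1648*0.2948 + 0.8352*0.6952 = 0.6292

0.6292 bits/symbol


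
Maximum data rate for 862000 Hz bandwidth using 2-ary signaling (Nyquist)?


Rate = 2 * B * log2(M) = 2 * 862000 * 1.0 = 1724000.0

1724000.0 bps


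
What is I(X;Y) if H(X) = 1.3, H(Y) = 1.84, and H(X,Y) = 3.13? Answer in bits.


I(X;Y) = H(X) + H(Y) - H(X,Y) = 1.3 + 1.84 - 3.13 = 0.01

0.01 bits


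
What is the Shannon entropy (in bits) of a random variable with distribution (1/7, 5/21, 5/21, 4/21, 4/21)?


H = -sum(p_i * log2(p_i)). Terms: -(1/7)*log2(1/7) = 0.401051; -(5/21)*log2(5/21) = 0.492950; -(5/21)*log2(5/21) = 0.492950; -(4/21)*log2(4/21) = 0.455680; -(4/21)*log2(4/21) = 0.455680. H = 0.401051 + 0.492950 + 0.492950 + 0.455680 + 0.455680 = 2.2983

2.2983 bits


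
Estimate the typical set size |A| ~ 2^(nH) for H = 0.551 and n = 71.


log2|A_typical| = nH = 71 * 0.551 = 39.121, so |A_typical| ~ 2^39.121 = 5.979e+11

5.979e+11


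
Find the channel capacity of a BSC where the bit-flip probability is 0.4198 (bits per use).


H(p) = -p*log2(p) - (1-p)*log2(1-p) = -0.4198*log2(0.4198) - 0.5802*log2(0.5802) = 0.525684 + 0.455676 = 0.9814. C = 1 - H(p) = 1 - 0.9814 = 0.0186

0.0186 bits


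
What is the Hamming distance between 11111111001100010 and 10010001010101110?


Count differing positions: . ^ ^ . ^ ^ ^ . . ^ ^ . . ^ ^ . . = 9 differences

9


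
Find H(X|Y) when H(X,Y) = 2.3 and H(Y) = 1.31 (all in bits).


H(X|Y) = H(X,Y) - H(Y) = 2.3 - 1.31 = 0.99

0.99 bits


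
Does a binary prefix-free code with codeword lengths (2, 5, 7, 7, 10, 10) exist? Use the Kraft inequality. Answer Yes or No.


Kraft sum = sum(2^(-l_i)) = 0.2988, need <= 1. Result: satisfied (a binary prefix-free code with these lengths exists)

Yes


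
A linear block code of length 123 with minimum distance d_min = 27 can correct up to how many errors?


Correction capability = floor((d-1)/2) = floor((27-1)/2) = 13

13 errors


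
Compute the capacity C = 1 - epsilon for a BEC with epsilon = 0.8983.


C = 1 - epsilon = 1 - 0.8983 = 0.1017

0.1017 bits


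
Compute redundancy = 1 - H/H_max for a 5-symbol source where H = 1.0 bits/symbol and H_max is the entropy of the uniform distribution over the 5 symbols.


H_max = log2(K) = log2(5) = 2.3219 bits/symbol. Redundancy = 1 - H/H_max = 1 - 1.0/2.3219 = 1 - 0.4307 = 0.5693

0.5693


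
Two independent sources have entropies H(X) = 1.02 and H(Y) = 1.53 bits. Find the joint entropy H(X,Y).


For independent variables, H(X,Y) = H(X) + H(Y) = 1.02 + 1.53 = 2.55

2.55 bits


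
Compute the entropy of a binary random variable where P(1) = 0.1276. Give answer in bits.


H = -p*log2(p) - (1-p)*log2(1-p). -0.1276*log2(0.1276) = 0.379010; -0.8724*log2(0.8724) = 0.171809. H = 0.379010 + 0.171809 = 0.5508

0.5508 bits


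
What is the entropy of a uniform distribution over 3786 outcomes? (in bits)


H = log2(n) = log2(3786) = 11.8865

11.8865 bits


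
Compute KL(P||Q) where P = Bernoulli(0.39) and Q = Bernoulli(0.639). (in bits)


KL = p*log2(p/q) + (1-p)*log2((1-p)/(1-q)) = 0.39*log2(0.39/0.639) + 0.61*log2(0.61/0.361) = 0.1838

0.1838 bits


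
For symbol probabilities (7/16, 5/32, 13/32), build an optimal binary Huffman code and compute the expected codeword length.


Huffman construction (repeatedly merge the two least-probable nodes; each merge adds 1 bit to every symbol beneath it): 5/32 + 13/32 = 9/16; 7/16 + 9/16 = 1. Resulting codeword lengths (in the order the probabilities were given): (1, 2, 2). L_avg = sum(p_i * l_i) = 7/16*1 + 5/32*2 + 13/32*2 = 25/16 = 1.5625

1.5625 bits


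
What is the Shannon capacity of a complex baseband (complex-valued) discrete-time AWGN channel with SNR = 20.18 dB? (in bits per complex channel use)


SNR_linear = 10^(20.18/10) = 104.2317; C = log2(1 + SNR_linear) = log2(1 + 104.2317) = 6.7174

6.7174 bits/channel use


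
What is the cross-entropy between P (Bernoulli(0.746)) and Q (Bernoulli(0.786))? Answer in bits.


H(P,Q) = -p*log2(q) - (1-p)*log2(1-q). -0.746*log2(0.786) = 0.259159; -0.254*log2(0.214) = 0.564977. H(P,Q) = 0.259159 + 0.564977 = 0.8241

0.8241 bits


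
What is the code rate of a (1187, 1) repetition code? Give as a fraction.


Rate = k/n = 1/1187

1/1187


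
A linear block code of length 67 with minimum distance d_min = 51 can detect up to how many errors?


Detection capability = d_min - 1 = 51 - 1 = 50

50 errors


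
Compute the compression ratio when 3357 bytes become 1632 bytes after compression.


Ratio = original / compressed = 3357 / 1632 = 2.057

2.057


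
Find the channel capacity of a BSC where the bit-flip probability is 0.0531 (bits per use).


H(p) = -p*log2(p) - (1-p)*log2(1-p) = -0.0531*log2(0.0531) - 0.9469*log2(0.9469) = 0.224886 + 0.074536 = 0.2994. C = 1 - H(p) = 1 - 0.2994 = 0.7006

0.7006 bits


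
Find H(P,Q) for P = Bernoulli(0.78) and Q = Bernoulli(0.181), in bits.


H(P,Q) = -p*log2(q) - (1-p)*log2(1-q). -0.78*log2(0.181) = 1.923432; -0.22*log2(0.819) = 0.063374. H(P,Q) = 1.923432 + 0.063374 = 1.9868

1.9868 bits


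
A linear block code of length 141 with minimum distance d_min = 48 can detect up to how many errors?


Detection capability = d_min - 1 = 48 - 1 = 47

47 errors


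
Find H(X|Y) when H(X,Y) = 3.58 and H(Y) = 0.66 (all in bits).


H(X|Y) = H(X,Y) - H(Y) = 3.58 - 0.66 = 2.92

2.92 bits


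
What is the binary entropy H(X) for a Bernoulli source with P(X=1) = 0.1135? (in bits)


H = -p*log2(p) - (1-p)*log2(1-p). -0.1135*log2(0.1135) = 0.356303; -0.8865*log2(0.8865) = 0.154080. H = 0.356303 + 0.154080 = 0.5104

0.5104 bits


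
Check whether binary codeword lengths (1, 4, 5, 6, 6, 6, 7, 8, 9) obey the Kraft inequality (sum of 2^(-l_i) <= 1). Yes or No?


Kraft sum = sum(2^(-l_i)) = 0.6543, need <= 1. Result: satisfied (a binary prefix-free code with these lengths exists)

Yes


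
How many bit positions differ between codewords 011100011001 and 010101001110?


Count differing positions: . . ^ . . ^ . ^ . ^ ^ ^ = 6 differences

6


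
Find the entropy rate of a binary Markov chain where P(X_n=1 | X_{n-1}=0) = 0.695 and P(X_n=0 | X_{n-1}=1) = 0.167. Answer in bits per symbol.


Stationary distribution: pi_0 = p10/(p01+p10) = 0.1937, pi_1 = 0.8063. Entropy rate H' = pi_0*H(p01) + pi_1*H(p10) = 0.1937*0.8873 + 0.8063*0.6508 = 0.6966

0.6966 bits/symbol


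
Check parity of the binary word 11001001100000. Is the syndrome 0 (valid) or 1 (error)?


Syndrome = XOR of all bits = 1 XOR 1 XOR 0 XOR 0 XOR 1 XOR 0 XOR 0 XOR 1 XOR 1 XOR 0 XOR 0 XOR 0 XOR 0 XOR 0 = 1

1


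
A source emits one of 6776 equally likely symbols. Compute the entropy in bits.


H = log2(n) = log2(6776) = 12.7262

12.7262 bits


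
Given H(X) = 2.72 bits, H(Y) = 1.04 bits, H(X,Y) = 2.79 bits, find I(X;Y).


I(X;Y) = H(X) + H(Y) - H(X,Y) = 2.72 + 1.04 - 2.79 = 0.97

0.97 bits


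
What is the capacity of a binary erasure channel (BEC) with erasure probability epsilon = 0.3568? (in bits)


C = 1 - epsilon = 1 - 0.3568 = 0.6432

0.6432 bits


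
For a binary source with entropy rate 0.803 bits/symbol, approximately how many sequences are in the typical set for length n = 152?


log2|A_typical| = nH = 152 * 0.803 = 122.056, so |A_typical| ~ 2^122.056 = 5.527e+36

5.527e+36


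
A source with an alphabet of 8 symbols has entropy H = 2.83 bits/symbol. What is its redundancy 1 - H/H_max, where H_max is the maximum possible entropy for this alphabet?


H_max = log2(K) = log2(8) = 3.0 bits/symbol. Redundancy = 1 - H/H_max = 1 - 2.83/3.0 = 1 - 0.9433 = 0.0567

0.0567


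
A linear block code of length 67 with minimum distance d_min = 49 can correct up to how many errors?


Correction capability = floor((d-1)/2) = floor((49-1)/2) = 24

24 errors


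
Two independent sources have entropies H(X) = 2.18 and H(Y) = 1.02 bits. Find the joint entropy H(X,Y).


For independent variables, H(X,Y) = H(X) + H(Y) = 2.18 + 1.02 = 3.2

3.2 bits


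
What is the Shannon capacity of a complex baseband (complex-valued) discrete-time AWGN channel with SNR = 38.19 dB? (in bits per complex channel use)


SNR_linear = 10^(38.19/10) = 6591.739; C = log2(1 + SNR_linear) = log2(1 + 6591.739) = 12.6867

12.6867 bits/channel use


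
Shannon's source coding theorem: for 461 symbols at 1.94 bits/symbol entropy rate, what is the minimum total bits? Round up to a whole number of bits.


Minimum bits >= n * H = 461 * 1.94 = 894.34, rounded up to a whole number of bits = 895

895 bits


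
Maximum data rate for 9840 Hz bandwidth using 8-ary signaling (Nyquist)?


Rate = 2 * B * log2(M) = 2 * 9840 * 3.0 = 59040.0

59040.0 bps


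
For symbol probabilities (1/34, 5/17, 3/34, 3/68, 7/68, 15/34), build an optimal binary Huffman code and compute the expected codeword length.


Huffman construction (repeatedly merge the two least-probable nodes; each merge adds 1 bit to every symbol beneath it): 1/34 + 3/68 = 5/68; 5/68 + 3/34 = 11/68; 7/68 + 11/68 = 9/34; 9/34 + 5/17 = 19/34; 15/34 + 19/34 = 1. Resulting codeword lengths (in the order the probabilities were given): (5, 2, 4, 5, 3, 1). L_avg = sum(p_i * l_i) = 1/34*5 + 5/17*2 + 3/34*4 + 3/68*5 + 7/68*3 + 15/34*1 = 35/17 = 2.0588

2.0588 bits


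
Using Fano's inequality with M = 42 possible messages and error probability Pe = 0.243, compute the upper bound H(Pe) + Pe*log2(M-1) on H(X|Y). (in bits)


H(Pe) = -Pe*log2(Pe) - (1-Pe)*log2(1-Pe) = -0.243*log2(0.243) - 0.757*log2(0.757) = 0.495956 + 0.304038 = 0.8. Pe*log2(M-1) = 0.243*log2(41) = 1.301885. Bound = H(Pe) + Pe*log2(M-1) = 0.495956 + 0.304038 + 1.301885 = 2.1019

2.1019 bits


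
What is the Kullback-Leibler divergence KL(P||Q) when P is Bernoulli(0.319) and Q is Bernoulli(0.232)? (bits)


KL = p*log2(p/q) + (1-p)*log2((1-p)/(1-q)) = 0.319*log2(0.319/0.232) + 0.681*log2(0.681/0.768) = 0.0284

0.0284 bits


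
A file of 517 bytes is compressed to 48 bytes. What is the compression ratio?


Ratio = original / compressed = 517 / 48 = 10.7708

10.7708


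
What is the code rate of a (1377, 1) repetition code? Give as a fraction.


Rate = k/n = 1/1377

1/1377


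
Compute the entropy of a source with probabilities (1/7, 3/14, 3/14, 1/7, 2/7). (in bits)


H = -sum(p_i * log2(p_i)). Terms: -(1/7)*log2(1/7) = 0.401051; -(3/14)*log2(3/14) = 0.476227; -(3/14)*log2(3/14) = 0.476227; -(1/7)*log2(1/7) = 0.401051; -(2/7)*log2(2/7) = 0.516387. H = 0.401051 + 0.476227 + 0.476227 + 0.401051 + 0.516387 = 2.2709

2.2709 bits


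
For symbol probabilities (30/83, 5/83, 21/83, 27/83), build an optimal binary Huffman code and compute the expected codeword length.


Huffman construction (repeatedly merge the two least-probable nodes; each merge adds 1 bit to every symbol beneath it): 5/83 + 21/83 = 26/83; 26/83 + 27/83 = 53/83; 30/83 + 53/83 = 1. Resulting codeword lengths (in the order the probabilities were given): (1, 3, 3, 2). L_avg = sum(p_i * l_i) = 30/83*1 + 5/83*3 + 21/83*3 + 27/83*2 = 162/83 = 1.9518

1.9518 bits


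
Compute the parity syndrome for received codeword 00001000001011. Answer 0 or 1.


Syndrome = XOR of all bits = 0 XOR 0 XOR 0 XOR 0 XOR 1 XOR 0 XOR 0 XOR 0 XOR 0 XOR 0 XOR 1 XOR 0 XOR 1 XOR 1 = 0

0


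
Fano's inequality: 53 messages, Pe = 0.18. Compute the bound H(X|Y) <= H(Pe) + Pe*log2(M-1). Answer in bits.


H(Pe) = -Pe*log2(Pe) - (1-Pe)*log2(1-Pe) = -0.18*log2(0.18) - 0.82*log2(0.82) = 0.445308 + 0.234769 = 0.6801. Pe*log2(M-1) = 0.18*log2(52) = 1.026079. Bound = H(Pe) + Pe*log2(M-1) = 0.445308 + 0.234769 + 1.026079 = 1.7062

1.7062 bits


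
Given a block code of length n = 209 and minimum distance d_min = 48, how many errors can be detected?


Detection capability = d_min - 1 = 48 - 1 = 47

47 errors


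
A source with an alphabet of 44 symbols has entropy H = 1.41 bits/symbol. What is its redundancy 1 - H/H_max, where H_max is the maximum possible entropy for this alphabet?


H_max = log2(K) = log2(44) = 5.4594 bits/symbol. Redundancy = 1 - H/H_max = 1 - 1.41/5.4594 = 1 - 0.2583 = 0.7417

0.7417


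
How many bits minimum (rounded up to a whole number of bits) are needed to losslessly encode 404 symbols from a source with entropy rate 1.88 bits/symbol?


Minimum bits >= n * H = 404 * 1.88 = 759.52, rounded up to a whole number of bits = 760

760 bits


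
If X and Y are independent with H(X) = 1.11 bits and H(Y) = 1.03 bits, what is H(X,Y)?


For independent variables, H(X,Y) = H(X) + H(Y) = 1.11 + 1.03 = 2.14

2.14 bits


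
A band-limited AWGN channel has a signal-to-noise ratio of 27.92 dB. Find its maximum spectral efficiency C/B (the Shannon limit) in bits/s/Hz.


SNR_linear = 10^(27.92/10) = 619.4411; C/B = log2(1 + SNR_linear) = log2(1 + 619.4411) = 9.2772

9.2772 bits/s/Hz


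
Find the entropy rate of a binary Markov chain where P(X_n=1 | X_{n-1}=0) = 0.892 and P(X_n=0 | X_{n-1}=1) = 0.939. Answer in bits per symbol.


Stationary distribution: pi_0 = p10/(p01+p10) = 0.5128, pi_1 = 0.4872. Entropy rate H' = pi_0*H(p01) + pi_1*H(p10) = 0.5128*0.4939 + 0.4872*0.3314 = 0.4147

0.4147 bits/symbol


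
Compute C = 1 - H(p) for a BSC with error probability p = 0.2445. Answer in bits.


H(p) = -p*log2(p) - (1-p)*log2(1-p) = -0.2445*log2(0.2445) - 0.7555*log2(0.7555) = 0.496847 + 0.305597 = 0.8024. C = 1 - H(p) = 1 - 0.8024 = 0.1976

0.1976 bits


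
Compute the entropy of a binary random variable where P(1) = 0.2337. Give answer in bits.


H = -p*log2(p) - (1-p)*log2(1-p). -0.2337*log2(0.2337) = 0.490132; -0.7663*log2(0.7663) = 0.294274. H = 0.490132 + 0.294274 = 0.7844

0.7844 bits


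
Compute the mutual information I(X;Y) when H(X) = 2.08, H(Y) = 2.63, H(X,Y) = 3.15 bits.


I(X;Y) = H(X) + H(Y) - H(X,Y) = 2.08 + 2.63 - 3.15 = 1.56

1.56 bits


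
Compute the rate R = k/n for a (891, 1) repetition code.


Rate = k/n = 1/891

1/891


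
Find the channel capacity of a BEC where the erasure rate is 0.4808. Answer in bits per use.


C = 1 - epsilon = 1 - 0.4808 = 0.5192

0.5192 bits


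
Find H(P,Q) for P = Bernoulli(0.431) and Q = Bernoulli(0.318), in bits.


H(P,Q) = -p*log2(q) - (1-p)*log2(1-q). -0.431*log2(0.318) = 0.712400; -0.569*log2(0.682) = 0.314177. H(P,Q) = 0.712400 + 0.314177 = 1.0266

1.0266 bits


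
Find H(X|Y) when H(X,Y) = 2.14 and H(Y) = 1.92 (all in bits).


H(X|Y) = H(X,Y) - H(Y) = 2.14 - 1.92 = 0.22

0.22 bits


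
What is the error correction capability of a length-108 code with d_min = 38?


Correction capability = floor((d-1)/2) = floor((38-1)/2) = 18

18 errors


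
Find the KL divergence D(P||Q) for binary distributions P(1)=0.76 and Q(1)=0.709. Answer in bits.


KL = p*log2(p/q) + (1-p)*log2((1-p)/(1-q)) = 0.76*log2(0.76/0.709) + 0.24*log2(0.24/0.291) = 0.0094

0.0094 bits


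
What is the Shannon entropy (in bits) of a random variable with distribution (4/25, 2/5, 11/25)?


H = -sum(p_i * log2(p_i)). Terms: -(4/25)*log2(4/25) = 0.423017; -(2/5)*log2(2/5) = 0.528771; -(11/25)*log2(11/25) = 0.521147. H = 0.423017 + 0.528771 + 0.521147 = 1.4729

1.4729 bits


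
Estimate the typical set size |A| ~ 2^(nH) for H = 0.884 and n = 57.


log2|A_typical| = nH = 57 * 0.884 = 50.388, so |A_typical| ~ 2^50.388 = 1.473e+15

1.473e+15


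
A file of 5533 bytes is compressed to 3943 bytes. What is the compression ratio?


Ratio = original / compressed = 5533 / 3943 = 1.4032

1.4032


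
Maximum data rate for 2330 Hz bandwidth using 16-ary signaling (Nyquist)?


Rate = 2 * B * log2(M) = 2 * 2330 * 4.0 = 18640.0

18640.0 bps


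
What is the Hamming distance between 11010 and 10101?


Count differing positions: . ^ ^ ^ ^ = 4 differences

4


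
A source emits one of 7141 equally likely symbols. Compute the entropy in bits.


H = log2(n) = log2(7141) = 12.8019

12.8019 bits


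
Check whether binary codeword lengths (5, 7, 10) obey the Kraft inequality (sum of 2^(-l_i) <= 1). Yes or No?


Kraft sum = sum(2^(-l_i)) = 0.04, need <= 1. Result: satisfied (a binary prefix-free code with these lengths exists)

Yes


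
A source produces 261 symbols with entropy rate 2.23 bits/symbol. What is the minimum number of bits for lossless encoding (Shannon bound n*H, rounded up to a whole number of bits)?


Minimum bits >= n * H = 261 * 2.23 = 582.03, rounded up to a whole number of bits = 583

583 bits


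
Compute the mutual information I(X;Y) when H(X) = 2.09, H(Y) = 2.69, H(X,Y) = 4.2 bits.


I(X;Y) = H(X) + H(Y) - H(X,Y) = 2.09 + 2.69 - 4.2 = 0.58

0.58 bits


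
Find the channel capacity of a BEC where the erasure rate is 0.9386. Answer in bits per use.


C = 1 - epsilon = 1 - 0.9386 = 0.0614

0.0614 bits


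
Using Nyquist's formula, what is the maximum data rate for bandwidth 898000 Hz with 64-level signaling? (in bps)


Rate = 2 * B * log2(M) = 2 * 898000 * 6.0 = 10776000.0

10776000.0 bps


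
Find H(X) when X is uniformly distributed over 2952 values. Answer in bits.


H = log2(n) = log2(2952) = 11.5275

11.5275 bits


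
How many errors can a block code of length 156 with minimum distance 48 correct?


Correction capability = floor((d-1)/2) = floor((48-1)/2) = 23

23 errors


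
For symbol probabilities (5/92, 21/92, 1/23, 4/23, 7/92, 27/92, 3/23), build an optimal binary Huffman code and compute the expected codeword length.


Huffman construction (repeatedly merge the two least-probable nodes; each merge adds 1 bit to every symbol beneath it): 1/23 + 5/92 = 9/92; 7/92 + 9/92 = 4/23; 3/23 + 4/23 = 7/23; 4/23 + 21/92 = 37/92; 27/92 + 7/23 = 55/92; 37/92 + 55/92 = 1. Resulting codeword lengths (in the order the probabilities were given): (4, 2, 4, 3, 3, 2, 3). L_avg = sum(p_i * l_i) = 5/92*4 + 21/92*2 + 1/23*4 + 4/23*3 + 7/92*3 + 27/92*2 + 3/23*3 = 237/92 = 2.5761

2.5761 bits


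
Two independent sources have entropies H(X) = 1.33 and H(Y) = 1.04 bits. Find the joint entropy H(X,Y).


For independent variables, H(X,Y) = H(X) + H(Y) = 1.33 + 1.04 = 2.37

2.37 bits


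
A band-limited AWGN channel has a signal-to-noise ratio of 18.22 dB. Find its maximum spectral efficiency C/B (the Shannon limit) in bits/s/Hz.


SNR_linear = 10^(18.22/10) = 66.3743; C/B = log2(1 + SNR_linear) = log2(1 + 66.3743) = 6.0741

6.0741 bits/s/Hz


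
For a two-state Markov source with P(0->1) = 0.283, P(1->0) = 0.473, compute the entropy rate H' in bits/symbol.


Stationary distribution: pi_0 = p10/(p01+p10) = 0.6257, pi_1 = 0.3743. Entropy rate H' = pi_0*H(p01) + pi_1*H(p10) = 0.6257*0.8595 + 0.3743*0.9979 = 0.9113

0.9113 bits/symbol


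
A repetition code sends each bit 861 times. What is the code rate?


Rate = k/n = 1/861

1/861


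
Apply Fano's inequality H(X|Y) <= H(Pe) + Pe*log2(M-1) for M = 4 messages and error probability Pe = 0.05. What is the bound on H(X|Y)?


H(Pe) = -Pe*log2(Pe) - (1-Pe)*log2(1-Pe) = -0.05*log2(0.05) - 0.95*log2(0.95) = 0.216096 + 0.070301 = 0.2864. Pe*log2(M-1) = 0.05*log2(3) = 0.079248. Bound = H(Pe) + Pe*log2(M-1) = 0.216096 + 0.070301 + 0.079248 = 0.3656

0.3656 bits


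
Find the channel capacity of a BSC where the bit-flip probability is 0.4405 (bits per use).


H(p) = -p*log2(p) - (1-p)*log2(1-p) = -0.4405*log2(0.4405) - 0.5595*log2(0.5595) = 0.521017 + 0.468743 = 0.9898. C = 1 - H(p) = 1 - 0.9898 = 0.0102

0.0102 bits


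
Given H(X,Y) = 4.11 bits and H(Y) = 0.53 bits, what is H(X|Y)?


H(X|Y) = H(X,Y) - H(Y) = 4.11 - 0.53 = 3.58

3.58 bits


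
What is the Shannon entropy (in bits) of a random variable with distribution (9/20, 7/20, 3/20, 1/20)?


H = -sum(p_i * log2(p_i)). Terms: -(9/20)*log2(9/20) = 0.518401; -(7/20)*log2(7/20) = 0.530101; -(3/20)*log2(3/20) = 0.410545; -(1/20)*log2(1/20) = 0.216096. H = 0.518401 + 0.530101 + 0.410545 + 0.216096 = 1.6751

1.6751 bits


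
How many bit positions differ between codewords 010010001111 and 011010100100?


Count differing positions: . . ^ . . . ^ . ^ . ^ ^ = 5 differences

5


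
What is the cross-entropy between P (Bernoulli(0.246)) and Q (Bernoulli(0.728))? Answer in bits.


H(P,Q) = -p*log2(q) - (1-p)*log2(1-q). -0.246*log2(0.728) = 0.112665; -0.754*log2(0.272) = 1.416254. H(P,Q) = 0.112665 + 1.416254 = 1.5289

1.5289 bits


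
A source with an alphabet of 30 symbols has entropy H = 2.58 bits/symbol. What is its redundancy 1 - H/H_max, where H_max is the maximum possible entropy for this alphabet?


H_max = log2(K) = log2(30) = 4.9069 bits/symbol. Redundancy = 1 - H/H_max = 1 - 2.58/4.9069 = 1 - 0.5258 = 0.4742

0.4742


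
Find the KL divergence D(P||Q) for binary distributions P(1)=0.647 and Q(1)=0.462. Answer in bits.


KL = p*log2(p/q) + (1-p)*log2((1-p)/(1-q)) = 0.647*log2(0.647/0.462) + 0.353*log2(0.353/0.538) = 0.0998

0.0998 bits


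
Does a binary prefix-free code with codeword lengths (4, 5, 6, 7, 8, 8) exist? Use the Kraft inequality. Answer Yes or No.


Kraft sum = sum(2^(-l_i)) = 0.125, need <= 1. Result: satisfied (a binary prefix-free code with these lengths exists)

Yes


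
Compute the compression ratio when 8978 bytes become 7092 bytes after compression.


Ratio = original / compressed = 8978 / 7092 = 1.2659

1.2659


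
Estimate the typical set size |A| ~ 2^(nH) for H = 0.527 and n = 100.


log2|A_typical| = nH = 100 * 0.527 = 52.7, so |A_typical| ~ 2^52.7 = 7.316e+15

7.316e+15


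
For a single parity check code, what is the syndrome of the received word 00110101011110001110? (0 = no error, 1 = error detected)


Syndrome = XOR of all bits = 0 XOR 0 XOR 1 XOR 1 XOR 0 XOR 1 XOR 0 XOR 1 XOR 0 XOR 1 XOR 1 XOR 1 XOR 1 XOR 0 XOR 0 XOR 0 XOR 1 XOR 1 XOR 1 XOR 0 = 1

1


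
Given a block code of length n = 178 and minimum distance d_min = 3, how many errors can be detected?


Detection capability = d_min - 1 = 3 - 1 = 2

2 errors


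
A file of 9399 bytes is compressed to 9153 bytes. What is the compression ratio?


Ratio = original / compressed = 9399 / 9153 = 1.0269

1.0269


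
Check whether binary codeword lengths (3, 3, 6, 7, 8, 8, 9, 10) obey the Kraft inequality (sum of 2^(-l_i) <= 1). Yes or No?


Kraft sum = sum(2^(-l_i)) = 0.2842, need <= 1. Result: satisfied (a binary prefix-free code with these lengths exists)

Yes


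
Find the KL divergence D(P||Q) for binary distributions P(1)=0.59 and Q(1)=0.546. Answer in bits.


KL = p*log2(p/q) + (1-p)*log2((1-p)/(1-q)) = 0.59*log2(0.59/0.546) + 0.41*log2(0.41/0.454) = 0.0057

0.0057 bits


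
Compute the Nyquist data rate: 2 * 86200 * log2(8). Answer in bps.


Rate = 2 * B * log2(M) = 2 * 86200 * 3.0 = 517200.0

517200.0 bps


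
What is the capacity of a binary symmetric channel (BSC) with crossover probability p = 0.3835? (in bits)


H(p) = -p*log2(p) - (1-p)*log2(1-p) = -0.3835*log2(0.3835) - 0.6165*log2(0.6165) = 0.530266 + 0.430210 = 0.9605. C = 1 - H(p) = 1 - 0.9605 = 0.0395

0.0395 bits


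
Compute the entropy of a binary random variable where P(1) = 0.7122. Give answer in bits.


H = -p*log2(p) - (1-p)*log2(1-p). -0.7122*log2(0.7122) = 0.348726; -0.2878*log2(0.2878) = 0.517137. H = 0.348726 + 0.517137 = 0.8659

0.8659 bits


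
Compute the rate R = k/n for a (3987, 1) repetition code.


Rate = k/n = 1/3987

1/3987


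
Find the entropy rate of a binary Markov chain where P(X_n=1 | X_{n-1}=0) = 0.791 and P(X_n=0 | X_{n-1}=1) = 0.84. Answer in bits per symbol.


Stationary distribution: pi_0 = p10/(p01+p10) = 0.515, pi_1 = 0.485. Entropy rate H' = pi_0*H(p01) + pi_1*H(p10) = 0.515*0.7396 + 0.485*0.6343 = 0.6885

0.6885 bits/symbol


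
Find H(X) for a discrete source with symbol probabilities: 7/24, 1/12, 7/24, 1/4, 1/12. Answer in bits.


H = -sum(p_i * log2(p_i)). Terms: -(7/24)*log2(7/24) = 0.518469; -(1/12)*log2(1/12) = 0.298747; -(7/24)*log2(7/24) = 0.518469; -(1/4)*log2(1/4) = 0.500000; -(1/12)*log2(1/12) = 0.298747. H = 0.518469 + 0.298747 + 0.518469 + 0.500000 + 0.298747 = 2.1344

2.1344 bits


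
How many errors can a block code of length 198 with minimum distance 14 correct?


Correction capability = floor((d-1)/2) = floor((14-1)/2) = 6

6 errors


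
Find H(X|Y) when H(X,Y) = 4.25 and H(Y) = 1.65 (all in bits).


H(X|Y) = H(X,Y) - H(Y) = 4.25 - 1.65 = 2.6

2.6 bits


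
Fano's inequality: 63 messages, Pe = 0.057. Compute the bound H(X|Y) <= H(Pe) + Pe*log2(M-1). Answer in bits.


H(Pe) = -Pe*log2(Pe) - (1-Pe)*log2(1-Pe) = -0.057*log2(0.057) - 0.943*log2(0.943) = 0.235575 + 0.079844 = 0.3154. Pe*log2(M-1) = 0.057*log2(62) = 0.339389. Bound = H(Pe) + Pe*log2(M-1) = 0.235575 + 0.079844 + 0.339389 = 0.6548

0.6548 bits


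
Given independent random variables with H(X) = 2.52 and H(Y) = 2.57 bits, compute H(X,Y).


For independent variables, H(X,Y) = H(X) + H(Y) = 2.52 + 2.57 = 5.09

5.09 bits


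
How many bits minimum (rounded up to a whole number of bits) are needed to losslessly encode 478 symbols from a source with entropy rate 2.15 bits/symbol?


Minimum bits >= n * H = 478 * 2.15 = 1027.7, rounded up to a whole number of bits = 1028

1028 bits


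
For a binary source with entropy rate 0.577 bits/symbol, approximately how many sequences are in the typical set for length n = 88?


log2|A_typical| = nH = 88 * 0.577 = 50.776, so |A_typical| ~ 2^50.776 = 1.928e+15

1.928e+15


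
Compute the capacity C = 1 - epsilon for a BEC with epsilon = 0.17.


C = 1 - epsilon = 1 - 0.17 = 0.83

0.83 bits


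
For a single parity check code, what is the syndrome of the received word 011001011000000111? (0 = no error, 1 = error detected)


Syndrome = XOR of all bits = 0 XOR 1 XOR 1 XOR 0 XOR 0 XOR 1 XOR 0 XOR 1 XOR 1 XOR 0 XOR 0 XOR 0 XOR 0 XOR 0 XOR 0 XOR 1 XOR 1 XOR 1 = 0

0


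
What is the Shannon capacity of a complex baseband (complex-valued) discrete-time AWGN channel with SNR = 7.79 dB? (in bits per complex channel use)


SNR_linear = 10^(7.79/10) = 6.0117; C = log2(1 + SNR_linear) = log2(1 + 6.0117) = 2.8098

2.8098 bits/channel use


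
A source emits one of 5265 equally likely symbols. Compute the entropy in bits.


H = log2(n) = log2(5265) = 12.3622

12.3622 bits


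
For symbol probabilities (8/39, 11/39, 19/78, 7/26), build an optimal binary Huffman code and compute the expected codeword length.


Huffman construction (repeatedly merge the two least-probable nodes; each merge adds 1 bit to every symbol beneath it): 8/39 + 19/78 = 35/78; 7/26 + 11/39 = 43/78; 35/78 + 43/78 = 1. Resulting codeword lengths (in the order the probabilities were given): (2, 2, 2, 2). L_avg = sum(p_i * l_i) = 8/39*2 + 11/39*2 + 19/78*2 + 7/26*2 = 2

2.0 bits


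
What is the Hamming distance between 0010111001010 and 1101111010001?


Count differing positions: ^ ^ ^ ^ . . . . ^ ^ . ^ ^ = 8 differences

8


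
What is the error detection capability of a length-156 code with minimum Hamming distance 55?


Detection capability = d_min - 1 = 55 - 1 = 54

54 errors


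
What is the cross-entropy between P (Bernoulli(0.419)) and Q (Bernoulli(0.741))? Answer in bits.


H(P,Q) = -p*log2(q) - (1-p)*log2(1-q). -0.419*log2(0.741) = 0.181198; -0.581*log2(0.259) = 1.132355. H(P,Q) = 0.181198 + 1.132355 = 1.3136

1.3136 bits


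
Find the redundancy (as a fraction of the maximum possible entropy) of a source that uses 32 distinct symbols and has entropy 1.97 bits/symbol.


H_max = log2(K) = log2(32) = 5.0 bits/symbol. Redundancy = 1 - H/H_max = 1 - 1.97/5.0 = 1 - 0.394 = 0.606

0.606


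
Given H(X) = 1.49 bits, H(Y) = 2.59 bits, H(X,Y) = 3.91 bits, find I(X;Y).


I(X;Y) = H(X) + H(Y) - H(X,Y) = 1.49 + 2.59 - 3.91 = 0.17

0.17 bits


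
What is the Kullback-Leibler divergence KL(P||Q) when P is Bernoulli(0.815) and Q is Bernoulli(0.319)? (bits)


KL = p*log2(p/q) + (1-p)*log2((1-p)/(1-q)) = 0.815*log2(0.815/0.319) + 0.185*log2(0.185/0.681) = 0.7551

0.7551 bits


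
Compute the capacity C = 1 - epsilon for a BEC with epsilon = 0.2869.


C = 1 - epsilon = 1 - 0.2869 = 0.7131

0.7131 bits


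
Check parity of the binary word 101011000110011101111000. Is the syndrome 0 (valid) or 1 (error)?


Syndrome = XOR of all bits = 1 XOR 0 XOR 1 XOR 0 XOR 1 XOR 1 XOR 0 XOR 0 XOR 0 XOR 1 XOR 1 XOR 0 XOR 0 XOR 1 XOR 1 XOR 1 XOR 0 XOR 1 XOR 1 XOR 1 XOR 1 XOR 0 XOR 0 XOR 0 = 1

1


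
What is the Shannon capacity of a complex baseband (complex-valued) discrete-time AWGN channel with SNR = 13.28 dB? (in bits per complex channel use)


SNR_linear = 10^(13.28/10) = 21.2814; C = log2(1 + SNR_linear) = log2(1 + 21.2814) = 4.4778

4.4778 bits/channel use


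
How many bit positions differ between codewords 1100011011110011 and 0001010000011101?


Count differing positions: ^ ^ . ^ . . ^ . ^ ^ ^ . ^ ^ ^ . = 10 differences

10


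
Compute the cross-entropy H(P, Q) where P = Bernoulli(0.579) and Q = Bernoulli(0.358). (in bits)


H(P,Q) = -p*log2(q) - (1-p)*log2(1-q). -0.579*log2(0.358) = 0.858060; -0.421*log2(0.642) = 0.269168. H(P,Q) = 0.858060 + 0.269168 = 1.1272

1.1272 bits


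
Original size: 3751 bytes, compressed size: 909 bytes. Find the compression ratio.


Ratio = original / compressed = 3751 / 909 = 4.1265

4.1265


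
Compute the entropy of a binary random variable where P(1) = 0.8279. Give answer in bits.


H = -p*log2(p) - (1-p)*log2(1-p). -0.8279*log2(0.8279) = 0.225579; -0.1721*log2(0.1721) = 0.436907. H = 0.225579 + 0.436907 = 0.6625

0.6625 bits


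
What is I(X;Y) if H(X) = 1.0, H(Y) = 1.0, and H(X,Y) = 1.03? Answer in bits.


I(X;Y) = H(X) + H(Y) - H(X,Y) = 1.0 + 1.0 - 1.03 = 0.97

0.97 bits


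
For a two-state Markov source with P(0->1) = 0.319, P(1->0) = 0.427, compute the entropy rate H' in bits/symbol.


Stationary distribution: pi_0 = p10/(p01+p10) = 0.5724, pi_1 = 0.4276. Entropy rate H' = pi_0*H(p01) + pi_1*H(p10) = 0.5724*0.9033 + 0.4276*0.9846 = 0.938

0.938 bits/symbol


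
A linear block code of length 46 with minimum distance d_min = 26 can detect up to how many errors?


Detection capability = d_min - 1 = 26 - 1 = 25

25 errors


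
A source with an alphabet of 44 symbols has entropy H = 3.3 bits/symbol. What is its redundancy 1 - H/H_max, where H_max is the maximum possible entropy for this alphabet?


H_max = log2(K) = log2(44) = 5.4594 bits/symbol. Redundancy = 1 - H/H_max = 1 - 3.3/5.4594 = 1 - 0.6045 = 0.3955

0.3955


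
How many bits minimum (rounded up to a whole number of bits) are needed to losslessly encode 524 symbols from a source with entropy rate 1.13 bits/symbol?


Minimum bits >= n * H = 524 * 1.13 = 592.12, rounded up to a whole number of bits = 593

593 bits


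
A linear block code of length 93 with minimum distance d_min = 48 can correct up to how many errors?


Correction capability = floor((d-1)/2) = floor((48-1)/2) = 23

23 errors


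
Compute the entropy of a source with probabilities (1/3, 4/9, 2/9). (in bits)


H = -sum(p_i * log2(p_i)). Terms: -(1/3)*log2(1/3) = 0.528321; -(4/9)*log2(4/9) = 0.519967; -(2/9)*log2(2/9) = 0.482206. H = 0.528321 + 0.519967 + 0.482206 = 1.5305

1.5305 bits


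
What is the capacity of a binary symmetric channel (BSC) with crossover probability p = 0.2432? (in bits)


H(p) = -p*log2(p) - (1-p)*log2(1-p) = -0.2432*log2(0.2432) - 0.7568*log2(0.7568) = 0.496076 + 0.304246 = 0.8003. C = 1 - H(p) = 1 - 0.8003 = 0.1997

0.1997 bits


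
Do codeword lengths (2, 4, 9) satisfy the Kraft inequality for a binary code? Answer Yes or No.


Kraft sum = sum(2^(-l_i)) = 0.3145, need <= 1. Result: satisfied (a binary prefix-free code with these lengths exists)

Yes


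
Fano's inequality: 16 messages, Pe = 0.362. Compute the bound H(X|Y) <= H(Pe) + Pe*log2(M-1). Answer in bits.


H(Pe) = -Pe*log2(Pe) - (1-Pe)*log2(1-Pe) = -0.362*log2(0.362) - 0.638*log2(0.638) = 0.530670 + 0.413661 = 0.9443. Pe*log2(M-1) = 0.362*log2(15) = 1.414294. Bound = H(Pe) + Pe*log2(M-1) = 0.530670 + 0.413661 + 1.414294 = 2.3586

2.3586 bits


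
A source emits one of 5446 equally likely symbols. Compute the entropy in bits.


H = log2(n) = log2(5446) = 12.411

12.411 bits


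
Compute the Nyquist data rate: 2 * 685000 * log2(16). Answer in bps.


Rate = 2 * B * log2(M) = 2 * 685000 * 4.0 = 5480000.0

5480000.0 bps


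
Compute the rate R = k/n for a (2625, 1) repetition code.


Rate = k/n = 1/2625

1/2625


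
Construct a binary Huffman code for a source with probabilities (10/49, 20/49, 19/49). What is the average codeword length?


Huffman construction (repeatedly merge the two least-probable nodes; each merge adds 1 bit to every symbol beneath it): 10/49 + 19/49 = 29/49; 20/49 + 29/49 = 1. Resulting codeword lengths (in the order the probabilities were given): (2, 1, 2). L_avg = sum(p_i * l_i) = 10/49*2 + 20/49*1 + 19/49*2 = 78/49 = 1.5918

1.5918 bits


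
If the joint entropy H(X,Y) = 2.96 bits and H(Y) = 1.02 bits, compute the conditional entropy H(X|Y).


H(X|Y) = H(X,Y) - H(Y) = 2.96 - 1.02 = 1.94

1.94 bits


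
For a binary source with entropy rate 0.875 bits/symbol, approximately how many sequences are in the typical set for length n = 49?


log2|A_typical| = nH = 49 * 0.875 = 42.875, so |A_typical| ~ 2^42.875 = 8.066e+12

8.066e+12


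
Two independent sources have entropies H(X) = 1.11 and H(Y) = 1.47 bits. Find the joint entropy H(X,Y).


For independent variables, H(X,Y) = H(X) + H(Y) = 1.11 + 1.47 = 2.58

2.58 bits


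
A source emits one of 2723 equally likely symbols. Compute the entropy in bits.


H = log2(n) = log2(2723) = 11.411

11.411 bits


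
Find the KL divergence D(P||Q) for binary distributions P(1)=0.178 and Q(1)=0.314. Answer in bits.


KL = p*log2(p/q) + (1-p)*log2((1-p)/(1-q)) = 0.178*log2(0.178/0.314) + 0.822*log2(0.822/0.686) = 0.0687

0.0687 bits


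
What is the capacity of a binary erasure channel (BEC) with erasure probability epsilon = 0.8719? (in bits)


C = 1 - epsilon = 1 - 0.8719 = 0.1281

0.1281 bits


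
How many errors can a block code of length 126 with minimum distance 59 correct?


Correction capability = floor((d-1)/2) = floor((59-1)/2) = 29

29 errors


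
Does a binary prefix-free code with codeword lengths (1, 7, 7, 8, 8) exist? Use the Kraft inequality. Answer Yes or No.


Kraft sum = sum(2^(-l_i)) = 0.5234, need <= 1. Result: satisfied (a binary prefix-free code with these lengths exists)

Yes


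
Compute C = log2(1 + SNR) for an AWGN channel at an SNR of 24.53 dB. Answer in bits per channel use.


SNR_linear = 10^(24.53/10) = 283.7919; C = log2(1 + SNR_linear) = log2(1 + 283.7919) = 8.1538

8.1538 bits/channel use


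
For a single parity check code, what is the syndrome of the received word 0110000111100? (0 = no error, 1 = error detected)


Syndrome = XOR of all bits = 0 XOR 1 XOR 1 XOR 0 XOR 0 XOR 0 XOR 0 XOR 1 XOR 1 XOR 1 XOR 1 XOR 0 XOR 0 = 0

0


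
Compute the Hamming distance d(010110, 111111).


Count differing positions: ^ . ^ . . ^ = 3 differences

3


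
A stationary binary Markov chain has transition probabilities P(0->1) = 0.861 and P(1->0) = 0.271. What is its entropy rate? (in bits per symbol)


Stationary distribution: pi_0 = p10/(p01+p10) = 0.2394, pi_1 = 0.7606. Entropy rate H' = pi_0*H(p01) + pi_1*H(p10) = 0.2394*0.5816 + 0.7606*0.8429 = 0.7803

0.7803 bits/symbol


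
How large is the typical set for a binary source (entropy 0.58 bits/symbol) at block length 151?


log2|A_typical| = nH = 151 * 0.58 = 87.58, so |A_typical| ~ 2^87.58 = 2.313e+26

2.313e+26


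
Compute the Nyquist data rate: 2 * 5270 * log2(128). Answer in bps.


Rate = 2 * B * log2(M) = 2 * 5270 * 7.0 = 73780.0

73780.0 bps


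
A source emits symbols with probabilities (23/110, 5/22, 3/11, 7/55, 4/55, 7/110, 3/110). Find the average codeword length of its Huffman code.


Huffman construction (repeatedly merge the two least-probable nodes; each merge adds 1 bit to every symbol beneath it): 3/110 + 7/110 = 1/11; 4/55 + 1/11 = 9/55; 7/55 + 9/55 = 16/55; 23/110 + 5/22 = 24/55; 3/11 + 16/55 = 31/55; 24/55 + 31/55 = 1. Resulting codeword lengths (in the order the probabilities were given): (2, 2, 2, 3, 4, 5, 5). L_avg = sum(p_i * l_i) = 23/110*2 + 5/22*2 + 3/11*2 + 7/55*3 + 4/55*4 + 7/110*5 + 3/110*5 = 28/11 = 2.5455

2.5455 bits


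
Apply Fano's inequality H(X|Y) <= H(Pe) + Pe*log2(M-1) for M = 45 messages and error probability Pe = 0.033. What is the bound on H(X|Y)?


H(Pe) = -Pe*log2(Pe) - (1-Pe)*log2(1-Pe) = -0.033*log2(0.033) - 0.967*log2(0.967) = 0.162406 + 0.046815 = 0.2092. Pe*log2(M-1) = 0.033*log2(44) = 0.180161. Bound = H(Pe) + Pe*log2(M-1) = 0.162406 + 0.046815 + 0.180161 = 0.3894

0.3894 bits


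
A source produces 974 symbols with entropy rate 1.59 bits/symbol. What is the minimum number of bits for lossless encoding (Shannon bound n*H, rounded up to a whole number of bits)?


Minimum bits >= n * H = 974 * 1.59 = 1548.66, rounded up to a whole number of bits = 1549

1549 bits


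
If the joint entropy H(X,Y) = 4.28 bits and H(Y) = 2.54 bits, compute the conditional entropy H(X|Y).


H(X|Y) = H(X,Y) - H(Y) = 4.28 - 2.54 = 1.74

1.74 bits


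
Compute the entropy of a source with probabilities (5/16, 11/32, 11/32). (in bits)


H = -sum(p_i * log2(p_i)). Terms: -(5/16)*log2(5/16) = 0.524397; -(11/32)*log2(11/32) = 0.529570; -(11/32)*log2(11/32) = 0.529570. H = 0.524397 + 0.529570 + 0.529570 = 1.5835

1.5835 bits


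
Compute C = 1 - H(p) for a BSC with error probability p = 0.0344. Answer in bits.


H(p) = -p*log2(p) - (1-p)*log2(1-p) = -0.0344*log2(0.0344) - 0.9656*log2(0.9656) = 0.167234 + 0.048765 = 0.216. C = 1 - H(p) = 1 - 0.216 = 0.784

0.784 bits
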